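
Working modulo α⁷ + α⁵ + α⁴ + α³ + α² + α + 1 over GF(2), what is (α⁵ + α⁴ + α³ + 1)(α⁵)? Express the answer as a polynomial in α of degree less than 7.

Multiply in GF(2)[α]: (α⁵ + α⁴ + α³ + 1)·(α⁵) = α¹⁰ + α⁹ + α⁸ + α⁵.
Reduce using α⁷ ≡ α⁵ + α⁴ + α³ + α² + α + 1 (mod α⁷ + α⁵ + α⁴ + α³ + α² + α + 1).
Reduced: α⁵ + α².

α^5 + α^2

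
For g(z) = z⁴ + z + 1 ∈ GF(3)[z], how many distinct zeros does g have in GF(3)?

Evaluate at each of the 3 elements of GF(3):
g(0) = 1; g(1) = 0 → root; g(2) = 1.
Roots: {1}.

1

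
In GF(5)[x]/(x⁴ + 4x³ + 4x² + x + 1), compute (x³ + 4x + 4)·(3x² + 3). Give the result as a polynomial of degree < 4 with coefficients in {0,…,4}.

Multiply in GF(5)[x]: (x³ + 4x + 4)·(3x² + 3) = 3x⁵ + 2x² + 2x + 2.
Reduce using x⁴ ≡ x³ + x² + 4x + 4 (mod x⁴ + 4x³ + 4x² + x + 1).
Reduced: x³ + 2x² + x + 4.

x^3 + 2x^2 + x + 4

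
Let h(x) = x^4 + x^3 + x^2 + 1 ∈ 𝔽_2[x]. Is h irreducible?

No

Check for roots in 𝔽_2: h(0) = 1; h(1) = 0 → root.
h(1) = 0, so (x − 1) divides h(x); h is reducible.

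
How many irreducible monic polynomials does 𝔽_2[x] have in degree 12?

335

By the necklace-counting formula, N_2(12) = (1/12) Σ_{d|12} μ(12/d)·2^d.
Divisors of 12: 1, 2, 3, 4, 6, 12; μ(12/d) for each: 0, 1, 0, -1, -1, 1.
Σ = 2^2 − 2^4 − 2^6 + 2^12 = 4020.
N = 4020/12 = 335.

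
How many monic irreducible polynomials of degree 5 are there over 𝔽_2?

x^(2^5) − x is the product of all monic irreducibles of degree dividing 5; Möbius inversion gives N = (1/5) Σ μ(5/d)·2^d.
Divisors of 5: 1, 5; μ(5/d) for each: -1, 1.
Σ = − 2^1 + 2^5 = 30.
N = 30/5 = 6.

6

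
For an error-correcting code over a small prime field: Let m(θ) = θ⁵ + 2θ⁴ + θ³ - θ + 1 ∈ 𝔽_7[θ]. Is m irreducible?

Check for roots in 𝔽_7: m(0) = 1; m(1) = 4; m(2) = 1; m(3) = 3; m(4) = 1; m(5) = 2; m(6) = 2.
No roots, so no linear factors.
Degree-2 irreducible divisors: test the 21 monic irreducibles of degree 2 over GF(7).
None of them divide m (all give nonzero remainder).
No irreducible factor of degree ≤ 2 exists, so m is irreducible over GF(7).

Yes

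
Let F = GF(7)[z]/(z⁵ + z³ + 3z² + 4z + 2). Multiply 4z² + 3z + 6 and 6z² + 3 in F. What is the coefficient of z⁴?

Multiply in GF(7)[z]: (4z² + 3z + 6)·(6z² + 3) = 3z⁴ + 4z³ + 6z² + 2z + 4.
Reduced: 3z⁴ + 4z³ + 6z² + 2z + 4.

3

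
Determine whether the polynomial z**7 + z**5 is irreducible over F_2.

Write f(z) = z**7 + z**5.
Check for roots in F_2: f(0) = 0 → root; f(1) = 0 → root.
f(0) = 0, so (z) divides f(z); f is reducible.

No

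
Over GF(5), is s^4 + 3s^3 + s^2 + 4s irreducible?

Write m(s) = s^4 + 3s^3 + s^2 + 4s.
Check for roots in GF(5): m(0) = 0 → root; m(1) = 4; m(2) = 2; m(3) = 3; m(4) = 0 → root.
m(0) = 0, so (s) divides m(s); m is reducible.

No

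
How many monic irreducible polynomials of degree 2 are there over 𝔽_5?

x^(5^2) − x is the product of all monic irreducibles of degree dividing 2; Möbius inversion gives N = (1/2) Σ μ(2/d)·5^d.
Divisors of 2: 1, 2; μ(2/d) for each: -1, 1.
Σ = − 5^1 + 5^2 = 20.
N = 20/2 = 10.

10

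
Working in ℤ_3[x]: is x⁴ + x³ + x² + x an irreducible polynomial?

Write f(x) = x⁴ + x³ + x² + x.
Check for roots in ℤ_3: f(0) = 0 → root; f(1) = 1; f(2) = 0 → root.
f(0) = 0, so (x) divides f(x); f is reducible.

No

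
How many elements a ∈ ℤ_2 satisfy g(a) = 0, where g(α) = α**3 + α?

2

Evaluate at each of the 2 elements of ℤ_2:
g(0) = 0 → root; g(1) = 0 → root.
Roots: {0, 1}.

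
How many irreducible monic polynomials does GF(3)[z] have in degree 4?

Gauss's count: N_{3}(4) = (1/4) Σ_{d|4} μ(4/d)·3^d.
Divisors of 4: 1, 2, 4; μ(4/d) for each: 0, -1, 1.
Σ = − 3^2 + 3^4 = 72.
N = 72/4 = 18.

18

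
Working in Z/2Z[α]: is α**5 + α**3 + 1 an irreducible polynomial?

Yes

Write m(α) = α**5 + α**3 + 1.
Check for roots in Z/2Z: m(0) = 1; m(1) = 1.
No roots, so no linear factors.
Monic irreducibles of degree 2 over GF(2): α**2 + α + 1.
None of them divide m (all give nonzero remainder).
No irreducible factor of degree ≤ 2 exists, so m is irreducible over GF(2).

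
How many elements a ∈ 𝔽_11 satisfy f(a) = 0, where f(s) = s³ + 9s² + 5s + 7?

Evaluate at each of the 11 elements of 𝔽_11:
f(0) = 7; f(1) = 0 → root; f(2) = 6; f(3) = 9; f(4) = 4; f(5) = 8; f(6) = 5; f(7) = 1; f(8) = 2; f(9) = 3; f(10) = 10.
Roots: {1}.

1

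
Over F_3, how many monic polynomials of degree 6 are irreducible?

x^(3^6) − x is the product of all monic irreducibles of degree dividing 6; Möbius inversion gives N = (1/6) Σ μ(6/d)·3^d.
Divisors of 6: 1, 2, 3, 6; μ(6/d) for each: 1, -1, -1, 1.
Σ = 3^1 − 3^2 − 3^3 + 3^6 = 696.
N = 696/6 = 116.

116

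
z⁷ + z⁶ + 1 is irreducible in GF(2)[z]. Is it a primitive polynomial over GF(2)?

Write f(z) = z⁷ + z⁶ + 1.
|GF(2^7)^×| = 2^7 − 1 = 127. Prime factorization: 127 = 127.
f is primitive ⇔ z has order 127 in GF(2)[z]/(f), i.e. z^(127/q) ≠ 1 for each prime q | 127.
z^(1) mod f = z.
None equal 1, so z has full order 127; f is primitive.

Yes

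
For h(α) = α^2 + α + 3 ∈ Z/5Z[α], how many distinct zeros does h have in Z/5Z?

2

Evaluate at each of the 5 elements of Z/5Z:
h(0) = 3; h(1) = 0 → root; h(2) = 4; h(3) = 0 → root; h(4) = 3.
Roots: {1, 3}.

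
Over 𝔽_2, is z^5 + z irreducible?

Write m(z) = z^5 + z.
Check for roots in 𝔽_2: m(0) = 0 → root; m(1) = 0 → root.
m(0) = 0, so (z) divides m(z); m is reducible.

No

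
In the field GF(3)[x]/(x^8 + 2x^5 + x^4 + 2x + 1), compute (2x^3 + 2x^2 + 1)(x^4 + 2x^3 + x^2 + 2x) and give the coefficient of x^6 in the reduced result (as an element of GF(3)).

0

Multiply in GF(3)[x]: (2x^3 + 2x^2 + 1)·(x^4 + 2x^3 + x^2 + 2x) = 2x^7 + x^4 + x^2 + 2x.
Reduced: 2x^7 + x^4 + x^2 + 2x.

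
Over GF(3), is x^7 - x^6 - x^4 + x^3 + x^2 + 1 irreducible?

Write g(x) = x^7 - x^6 - x^4 + x^3 + x^2 + 1.
Check for roots in GF(3): g(0) = 1; g(1) = 2; g(2) = 1.
No roots, so no linear factors.
Monic irreducibles of degree 2 over GF(3): x^2 + 1, x^2 + x - 1, x^2 - x - 1.
None of them divide g (all give nonzero remainder).
Degree-3 irreducible divisors: test the 8 monic irreducibles of degree 3 over GF(3).
None of them divide g (all give nonzero remainder).
No irreducible factor of degree ≤ 3 exists, so g is irreducible over GF(3).

Yes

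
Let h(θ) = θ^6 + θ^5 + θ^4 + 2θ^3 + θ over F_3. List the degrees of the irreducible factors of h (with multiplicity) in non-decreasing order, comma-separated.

1, 1, 2, 2

Roots in F_3: h(0) = 0 → root; h(1) = 0 → root; h(2) = 1.
Linear factors from roots: (θ), (θ + 2).
Complete factorization: h(θ) = (θ)·(θ + 2)·(θ^2 + 1)·(θ^2 + 2θ + 2).
Factor degrees with multiplicity: 1 + 1 + 2 + 2 = 6.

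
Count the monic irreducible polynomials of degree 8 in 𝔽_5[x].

48750

Gauss's count: N_{5}(8) = (1/8) Σ_{d|8} μ(8/d)·5^d.
Divisors of 8: 1, 2, 4, 8; μ(8/d) for each: 0, 0, -1, 1.
Σ = − 5^4 + 5^8 = 390000.
N = 390000/8 = 48750.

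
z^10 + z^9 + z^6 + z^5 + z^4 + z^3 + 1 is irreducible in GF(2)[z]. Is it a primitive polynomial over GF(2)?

Yes

Write f(z) = z^10 + z^9 + z^6 + z^5 + z^4 + z^3 + 1.
|GF(2^10)^×| = 2^10 − 1 = 1023. Prime factorization: 1023 = 3·11·31.
f is primitive ⇔ z has order 1023 in GF(2)[z]/(f), i.e. z^(1023/q) ≠ 1 for each prime q | 1023.
z^(341) mod f = z^9 + z^7 + z^6 + z^4 + z + 1.
z^(93) mod f = z^8 + z^7 + z^6 + z^5 + z^3 + 1.
z^(33) mod f = z^9 + z^8 + z^7 + z^5 + z^4 + z.
None equal 1, so z has full order 1023; f is primitive.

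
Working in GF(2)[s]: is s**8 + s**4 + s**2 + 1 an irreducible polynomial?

Write P(s) = s**8 + s**4 + s**2 + 1.
Check for roots in GF(2): P(0) = 1; P(1) = 0 → root.
P(1) = 0, so (s − 1) divides P(s); P is reducible.

No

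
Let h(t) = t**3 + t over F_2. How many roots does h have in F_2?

Evaluate at each of the 2 elements of F_2:
h(0) = 0 → root; h(1) = 0 → root.
Roots: {0, 1}.

2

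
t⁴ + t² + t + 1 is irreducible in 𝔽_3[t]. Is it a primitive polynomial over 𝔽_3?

No

Write f(t) = t⁴ + t² + t + 1.
|GF(3^4)^×| = 3^4 − 1 = 80. Prime factorization: 80 = 2^4·5.
f is primitive ⇔ t has order 80 in GF(3)[t]/(f), i.e. t^(80/q) ≠ 1 for each prime q | 80.
t^(40) mod f = 1
t^(16) mod f = t³ + 2.
Since t^(40) = 1, the order of t divides 40 < 80; not primitive.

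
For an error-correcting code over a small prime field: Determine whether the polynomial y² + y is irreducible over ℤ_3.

No

Write g(y) = y² + y.
Check for roots in ℤ_3: g(0) = 0 → root; g(1) = 2; g(2) = 0 → root.
g(0) = 0, so (y) divides g(y); g is reducible.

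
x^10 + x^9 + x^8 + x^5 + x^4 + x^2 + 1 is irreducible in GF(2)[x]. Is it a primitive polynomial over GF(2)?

No

Write f(x) = x^10 + x^9 + x^8 + x^5 + x^4 + x^2 + 1.
|GF(2^10)^×| = 2^10 − 1 = 1023. Prime factorization: 1023 = 3·11·31.
f is primitive ⇔ x has order 1023 in GF(2)[x]/(f), i.e. x^(1023/q) ≠ 1 for each prime q | 1023.
x^(341) mod f = 1
x^(93) mod f = x^8 + x^5 + x^3 + x^2 + x.
x^(33) mod f = x^8 + x^6 + x^2 + 1.
Since x^(341) = 1, the order of x divides 341 < 1023; not primitive.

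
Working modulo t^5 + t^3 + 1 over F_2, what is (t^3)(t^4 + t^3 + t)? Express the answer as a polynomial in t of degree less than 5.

Multiply in F_2[t]: (t^3)·(t^4 + t^3 + t) = t^7 + t^6 + t^4.
Reduce using t^5 ≡ t^3 + 1 (mod t^5 + t^3 + 1).
Reduced: t^3 + t^2 + t + 1.

t^3 + t^2 + t + 1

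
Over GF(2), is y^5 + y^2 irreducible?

Write g(y) = y^5 + y^2.
Check for roots in GF(2): g(0) = 0 → root; g(1) = 0 → root.
g(0) = 0, so (y) divides g(y); g is reducible.

No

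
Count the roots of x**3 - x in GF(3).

Write P(x) = x**3 - x.
Evaluate at each of the 3 elements of GF(3):
P(0) = 0 → root; P(1) = 0 → root; P(2) = 0 → root.
Roots: {0, 1, 2}.

3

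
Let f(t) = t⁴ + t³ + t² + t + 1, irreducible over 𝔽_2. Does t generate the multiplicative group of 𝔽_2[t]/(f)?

|GF(2^4)^×| = 2^4 − 1 = 15. Prime factorization: 15 = 3·5.
f is primitive ⇔ t has order 15 in GF(2)[t]/(f), i.e. t^(15/q) ≠ 1 for each prime q | 15.
t^(5) mod f = 1
t^(3) mod f = t³.
Since t^(5) = 1, the order of t divides 5 < 15; not primitive.

No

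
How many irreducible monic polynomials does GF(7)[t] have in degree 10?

28245840

Gauss's count: N_{7}(10) = (1/10) Σ_{d|10} μ(10/d)·7^d.
Divisors of 10: 1, 2, 5, 10; μ(10/d) for each: 1, -1, -1, 1.
Σ = 7^1 − 7^2 − 7^5 + 7^10 = 282458400.
N = 282458400/10 = 28245840.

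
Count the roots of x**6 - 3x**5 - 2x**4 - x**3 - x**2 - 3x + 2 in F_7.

Write h(x) = x**6 - 3x**5 - 2x**4 - x**3 - x**2 - 3x + 2.
Evaluate at each of the 7 elements of F_7:
h(0) = 2; h(1) = 0 → root; h(2) = 4; h(3) = 5; h(4) = 2; h(5) = 0 → root; h(6) = 0 → root.
Roots: {1, 5, 6}.

3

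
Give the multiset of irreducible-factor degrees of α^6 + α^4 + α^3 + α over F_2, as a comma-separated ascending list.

Write h(α) = α^6 + α^4 + α^3 + α.
Roots in F_2: h(0) = 0 → root; h(1) = 0 → root.
Linear factors from roots: (α), (α + 1).
Complete factorization: h(α) = (α)·(α + 1)^3·(α^2 + α + 1).
Factor degrees with multiplicity: 1 + 1 + 1 + 1 + 2 = 6.

1, 1, 1, 1, 2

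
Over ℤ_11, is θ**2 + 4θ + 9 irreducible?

Write g(θ) = θ**2 + 4θ + 9.
Check each element of ℤ_11 for a root: g(0)=9, g(1)=3, g(2)=10, g(3)=8, g(4)=8, g(5)=10, g(6)=3, g(7)=9, g(8)=6, g(9)=5, g(10)=6.
No roots. A degree-2 polynomial over a field with no linear factor is irreducible.

Yes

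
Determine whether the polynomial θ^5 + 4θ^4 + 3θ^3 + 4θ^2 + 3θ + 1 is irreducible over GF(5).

Write P(θ) = θ^5 + 4θ^4 + 3θ^3 + 4θ^2 + 3θ + 1.
Check for roots in GF(5): P(0) = 1; P(1) = 1; P(2) = 3; P(3) = 4; P(4) = 2.
No roots, so no linear factors.
Degree-2 irreducible divisors: test the 10 monic irreducibles of degree 2 over GF(5).
None of them divide P (all give nonzero remainder).
No irreducible factor of degree ≤ 2 exists, so P is irreducible over GF(5).

Yes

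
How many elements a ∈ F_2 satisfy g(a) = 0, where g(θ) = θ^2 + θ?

Evaluate at each of the 2 elements of F_2:
g(0) = 0 → root; g(1) = 0 → root.
Roots: {0, 1}.

2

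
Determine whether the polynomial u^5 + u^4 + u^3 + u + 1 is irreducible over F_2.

Yes

Write m(u) = u^5 + u^4 + u^3 + u + 1.
Check for roots in F_2: m(0) = 1; m(1) = 1.
No roots, so no linear factors.
Monic irreducibles of degree 2 over GF(2): u^2 + u + 1.
None of them divide m (all give nonzero remainder).
No irreducible factor of degree ≤ 2 exists, so m is irreducible over GF(2).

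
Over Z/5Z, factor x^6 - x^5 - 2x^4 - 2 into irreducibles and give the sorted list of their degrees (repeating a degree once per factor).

6

Write f(x) = x^6 - x^5 - 2x^4 - 2.
Roots in Z/5Z: f(0) = 3; f(1) = 1; f(2) = 3; f(3) = 2; f(4) = 3.
Complete factorization: f(x) = (x^6 - x^5 - 2x^4 - 2).
Factor degrees with multiplicity: 6 = 6.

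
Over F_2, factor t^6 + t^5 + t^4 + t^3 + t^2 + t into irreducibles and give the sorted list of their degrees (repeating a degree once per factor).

1, 1, 2, 2

Write g(t) = t^6 + t^5 + t^4 + t^3 + t^2 + t.
Roots in F_2: g(0) = 0 → root; g(1) = 0 → root.
Linear factors from roots: (t), (t + 1).
Complete factorization: g(t) = (t)·(t + 1)·(t^2 + t + 1)^2.
Factor degrees with multiplicity: 1 + 1 + 2 + 2 = 6.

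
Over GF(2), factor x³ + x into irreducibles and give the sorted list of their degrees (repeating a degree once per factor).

1, 1, 1

Write g(x) = x³ + x.
Roots in GF(2): g(0) = 0 → root; g(1) = 0 → root.
Linear factors from roots: (x), (x + 1).
Complete factorization: g(x) = (x)·(x + 1)^2.
Factor degrees with multiplicity: 1 + 1 + 1 = 3.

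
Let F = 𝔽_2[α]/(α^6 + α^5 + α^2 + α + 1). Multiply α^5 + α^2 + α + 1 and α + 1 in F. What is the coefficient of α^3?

Multiply in 𝔽_2[α]: (α^5 + α^2 + α + 1)·(α + 1) = α^6 + α^5 + α^3 + 1.
Reduce using α^6 ≡ α^5 + α^2 + α + 1 (mod α^6 + α^5 + α^2 + α + 1).
Reduced: α^3 + α^2 + α.

1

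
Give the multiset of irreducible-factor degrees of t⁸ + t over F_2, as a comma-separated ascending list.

Write f(t) = t⁸ + t.
Roots in F_2: f(0) = 0 → root; f(1) = 0 → root.
Linear factors from roots: (t), (t + 1).
Complete factorization: f(t) = (t)·(t + 1)·(t³ + t + 1)·(t³ + t² + 1).
Factor degrees with multiplicity: 1 + 1 + 3 + 3 = 8.

1, 1, 3, 3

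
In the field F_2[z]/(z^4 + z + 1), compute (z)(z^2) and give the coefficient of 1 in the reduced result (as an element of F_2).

0

Multiply in F_2[z]: (z)·(z^2) = z^3.
Reduced: z^3.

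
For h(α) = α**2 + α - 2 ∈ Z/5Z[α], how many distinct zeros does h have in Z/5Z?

2

Evaluate at each of the 5 elements of Z/5Z:
h(0) = 3; h(1) = 0 → root; h(2) = 4; h(3) = 0 → root; h(4) = 3.
Roots: {1, 3}.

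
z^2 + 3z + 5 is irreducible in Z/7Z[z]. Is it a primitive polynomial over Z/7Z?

Write f(z) = z^2 + 3z + 5.
|GF(7^2)^×| = 7^2 − 1 = 48. Prime factorization: 48 = 2^4·3.
f is primitive ⇔ z has order 48 in GF(7)[z]/(f), i.e. z^(48/q) ≠ 1 for each prime q | 48.
z^(24) mod f = 6.
z^(16) mod f = 4.
None equal 1, so z has full order 48; f is primitive.

Yes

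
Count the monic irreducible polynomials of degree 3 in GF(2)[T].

By the necklace-counting formula, N_2(3) = (1/3) Σ_{d|3} μ(3/d)·2^d.
Divisors of 3: 1, 3; μ(3/d) for each: -1, 1.
Σ = − 2^1 + 2^3 = 6.
N = 6/3 = 2.

2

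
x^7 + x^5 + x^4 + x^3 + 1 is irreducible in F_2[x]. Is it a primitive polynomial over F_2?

Yes

Write f(x) = x^7 + x^5 + x^4 + x^3 + 1.
|GF(2^7)^×| = 2^7 − 1 = 127. Prime factorization: 127 = 127.
f is primitive ⇔ x has order 127 in GF(2)[x]/(f), i.e. x^(127/q) ≠ 1 for each prime q | 127.
x^(1) mod f = x.
None equal 1, so x has full order 127; f is primitive.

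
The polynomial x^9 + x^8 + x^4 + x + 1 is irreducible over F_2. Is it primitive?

Yes

Write f(x) = x^9 + x^8 + x^4 + x + 1.
|GF(2^9)^×| = 2^9 − 1 = 511. Prime factorization: 511 = 7·73.
f is primitive ⇔ x has order 511 in GF(2)[x]/(f), i.e. x^(511/q) ≠ 1 for each prime q | 511.
x^(73) mod f = x^4 + x^3 + x + 1.
x^(7) mod f = x^7.
None equal 1, so x has full order 511; f is primitive.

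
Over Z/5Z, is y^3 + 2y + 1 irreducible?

Write f(y) = y^3 + 2y + 1.
Check for roots in Z/5Z: f(0) = 1; f(1) = 4; f(2) = 3; f(3) = 4; f(4) = 3.
No roots. A degree-3 polynomial over a field with no linear factor is irreducible.

Yes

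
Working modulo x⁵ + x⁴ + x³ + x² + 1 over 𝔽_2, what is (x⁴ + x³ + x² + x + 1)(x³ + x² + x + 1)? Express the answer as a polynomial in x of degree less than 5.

x^4 + x^2 + x

Multiply in 𝔽_2[x]: (x⁴ + x³ + x² + x + 1)·(x³ + x² + x + 1) = x⁷ + x⁵ + x² + 1.
Reduce using x⁵ ≡ x⁴ + x³ + x² + 1 (mod x⁵ + x⁴ + x³ + x² + 1).
Reduced: x⁴ + x² + x.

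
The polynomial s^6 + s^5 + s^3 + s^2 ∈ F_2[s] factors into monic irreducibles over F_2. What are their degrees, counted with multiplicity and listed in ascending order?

1, 1, 1, 1, 2

Write g(s) = s^6 + s^5 + s^3 + s^2.
Roots in F_2: g(0) = 0 → root; g(1) = 0 → root.
Linear factors from roots: (s), (s + 1).
Complete factorization: g(s) = (s)^2·(s + 1)^2·(s^2 + s + 1).
Factor degrees with multiplicity: 1 + 1 + 1 + 1 + 2 = 6.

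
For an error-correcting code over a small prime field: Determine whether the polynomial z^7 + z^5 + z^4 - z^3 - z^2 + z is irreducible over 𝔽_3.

Write g(z) = z^7 + z^5 + z^4 - z^3 - z^2 + z.
Check for roots in 𝔽_3: g(0) = 0 → root; g(1) = 2; g(2) = 1.
g(0) = 0, so (z) divides g(z); g is reducible.

No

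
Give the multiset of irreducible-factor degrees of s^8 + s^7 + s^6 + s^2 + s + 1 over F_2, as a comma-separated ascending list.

1, 1, 2, 2, 2

Write h(s) = s^8 + s^7 + s^6 + s^2 + s + 1.
Roots in F_2: h(0) = 1; h(1) = 0 → root.
Linear factors from roots: (s + 1).
Complete factorization: h(s) = (s + 1)^2·(s^2 + s + 1)^3.
Factor degrees with multiplicity: 1 + 1 + 2 + 2 + 2 = 8.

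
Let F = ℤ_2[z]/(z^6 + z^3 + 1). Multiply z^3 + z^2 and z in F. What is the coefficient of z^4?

1

Multiply in ℤ_2[z]: (z^3 + z^2)·(z) = z^4 + z^3.
Reduced: z^4 + z^3.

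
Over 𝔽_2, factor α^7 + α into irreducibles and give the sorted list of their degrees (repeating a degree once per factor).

Write g(α) = α^7 + α.
Roots in 𝔽_2: g(0) = 0 → root; g(1) = 0 → root.
Linear factors from roots: (α), (α + 1).
Complete factorization: g(α) = (α)·(α + 1)^2·(α^2 + α + 1)^2.
Factor degrees with multiplicity: 1 + 1 + 1 + 2 + 2 = 7.

1, 1, 1, 2, 2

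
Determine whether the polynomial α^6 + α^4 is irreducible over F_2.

No

Write f(α) = α^6 + α^4.
Check for roots in F_2: f(0) = 0 → root; f(1) = 0 → root.
f(0) = 0, so (α) divides f(α); f is reducible.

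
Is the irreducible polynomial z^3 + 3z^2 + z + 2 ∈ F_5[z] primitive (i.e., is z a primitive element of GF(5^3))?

Yes

Write f(z) = z^3 + 3z^2 + z + 2.
|GF(5^3)^×| = 5^3 − 1 = 124. Prime factorization: 124 = 2^2·31.
f is primitive ⇔ z has order 124 in GF(5)[z]/(f), i.e. z^(124/q) ≠ 1 for each prime q | 124.
z^(62) mod f = 4.
z^(4) mod f = 3z^2 + z + 1.
None equal 1, so z has full order 124; f is primitive.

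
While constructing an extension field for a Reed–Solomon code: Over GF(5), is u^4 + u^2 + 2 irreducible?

Yes

Write g(u) = u^4 + u^2 + 2.
Check for roots in GF(5): g(0) = 2; g(1) = 4; g(2) = 2; g(3) = 2; g(4) = 4.
No roots, so no linear factors.
Degree-2 irreducible divisors: test the 10 monic irreducibles of degree 2 over GF(5).
None of them divide g (all give nonzero remainder).
No irreducible factor of degree ≤ 2 exists, so g is irreducible over GF(5).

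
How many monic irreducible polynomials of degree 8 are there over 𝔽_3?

810

The number of monic irreducibles of degree 8 over GF(3) is (1/8)·Σ_{d∣8} μ(8/d) 3^d.
Divisors of 8: 1, 2, 4, 8; μ(8/d) for each: 0, 0, -1, 1.
Σ = − 3^4 + 3^8 = 6480.
N = 6480/8 = 810.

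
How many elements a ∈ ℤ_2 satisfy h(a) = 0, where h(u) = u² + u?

2

Evaluate at each of the 2 elements of ℤ_2:
h(0) = 0 → root; h(1) = 0 → root.
Roots: {0, 1}.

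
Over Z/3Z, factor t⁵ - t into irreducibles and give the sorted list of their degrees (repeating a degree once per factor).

Write f(t) = t⁵ - t.
Roots in Z/3Z: f(0) = 0 → root; f(1) = 0 → root; f(2) = 0 → root.
Linear factors from roots: (t), (t - 1), (t + 1).
Complete factorization: f(t) = (t)·(t + 1)·(t - 1)·(t² + 1).
Factor degrees with multiplicity: 1 + 1 + 1 + 2 = 5.

1, 1, 1, 2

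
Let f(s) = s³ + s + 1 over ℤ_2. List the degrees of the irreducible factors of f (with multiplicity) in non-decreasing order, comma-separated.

Roots in ℤ_2: f(0) = 1; f(1) = 1.
Complete factorization: f(s) = (s³ + s + 1).
Factor degrees with multiplicity: 3 = 3.

3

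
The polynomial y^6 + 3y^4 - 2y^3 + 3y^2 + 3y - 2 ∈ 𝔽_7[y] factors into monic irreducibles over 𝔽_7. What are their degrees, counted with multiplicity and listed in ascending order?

1, 1, 2, 2

Write f(y) = y^6 + 3y^4 - 2y^3 + 3y^2 + 3y - 2.
Linear factors from roots: (y - 2), (y - 3).
Complete factorization: f(y) = (y - 3)·(y - 2)·(y^2 + y - 1)·(y^2 - 3y - 2).
Factor degrees with multiplicity: 1 + 1 + 2 + 2 = 6.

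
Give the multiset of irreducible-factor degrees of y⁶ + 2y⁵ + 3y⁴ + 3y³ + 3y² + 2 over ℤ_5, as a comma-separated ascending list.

6

Write f(y) = y⁶ + 2y⁵ + 3y⁴ + 3y³ + 3y² + 2.
Roots in ℤ_5: f(0) = 2; f(1) = 4; f(2) = 4; f(3) = 3; f(4) = 4.
Complete factorization: f(y) = (y⁶ + 2y⁵ + 3y⁴ + 3y³ + 3y² + 2).
Factor degrees with multiplicity: 6 = 6.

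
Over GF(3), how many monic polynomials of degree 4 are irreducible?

18

The number of monic irreducibles of degree 4 over GF(3) is (1/4)·Σ_{d∣4} μ(4/d) 3^d.
Divisors of 4: 1, 2, 4; μ(4/d) for each: 0, -1, 1.
Σ = − 3^2 + 3^4 = 72.
N = 72/4 = 18.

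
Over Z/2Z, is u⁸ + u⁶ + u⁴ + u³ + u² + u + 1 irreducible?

Write f(u) = u⁸ + u⁶ + u⁴ + u³ + u² + u + 1.
Check for roots in Z/2Z: f(0) = 1; f(1) = 1.
No roots, so no linear factors.
Monic irreducibles of degree 2 over GF(2): u² + u + 1.
None of them divide f (all give nonzero remainder).
Monic irreducibles of degree 3 over GF(2): u³ + u + 1, u³ + u² + 1.
None of them divide f (all give nonzero remainder).
Monic irreducibles of degree 4 over GF(2): u⁴ + u + 1, u⁴ + u³ + 1, u⁴ + u³ + u² + u + 1.
None of them divide f (all give nonzero remainder).
No irreducible factor of degree ≤ 4 exists, so f is irreducible over GF(2).

Yes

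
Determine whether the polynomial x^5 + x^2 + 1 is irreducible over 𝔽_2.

Yes

Write m(x) = x^5 + x^2 + 1.
Check for roots in 𝔽_2: m(0) = 1; m(1) = 1.
No roots, so no linear factors.
Monic irreducibles of degree 2 over GF(2): x^2 + x + 1.
None of them divide m (all give nonzero remainder).
No irreducible factor of degree ≤ 2 exists, so m is irreducible over GF(2).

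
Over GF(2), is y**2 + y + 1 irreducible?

Write f(y) = y**2 + y + 1.
Check for roots in GF(2): f(0) = 1; f(1) = 1.
No roots. A degree-2 polynomial over a field with no linear factor is irreducible.

Yes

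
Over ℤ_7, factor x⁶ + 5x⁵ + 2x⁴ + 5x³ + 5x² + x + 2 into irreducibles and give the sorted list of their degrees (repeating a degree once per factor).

1, 1, 2, 2

Write h(x) = x⁶ + 5x⁵ + 2x⁴ + 5x³ + 5x² + x + 2.
Linear factors from roots: (x + 6), (x + 2).
Complete factorization: h(x) = (x + 2)·(x + 6)·(x² + 5x + 2)·(x² + 6x + 3).
Factor degrees with multiplicity: 1 + 1 + 2 + 2 = 6.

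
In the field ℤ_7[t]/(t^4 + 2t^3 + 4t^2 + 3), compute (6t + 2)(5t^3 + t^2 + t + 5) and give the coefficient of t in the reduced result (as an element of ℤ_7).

Multiply in ℤ_7[t]: (6t + 2)·(5t^3 + t^2 + t + 5) = 2t^4 + 2t^3 + t^2 + 4t + 3.
Reduce using t^4 ≡ 5t^3 + 3t^2 + 4 (mod t^4 + 2t^3 + 4t^2 + 3).
Reduced: 5t^3 + 4t + 4.

4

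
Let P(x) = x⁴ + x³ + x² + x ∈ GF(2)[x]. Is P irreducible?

Check for roots in GF(2): P(0) = 0 → root; P(1) = 0 → root.
P(0) = 0, so (x) divides P(x); P is reducible.

No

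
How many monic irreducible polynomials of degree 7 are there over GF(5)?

11160

By the necklace-counting formula, N_5(7) = (1/7) Σ_{d|7} μ(7/d)·5^d.
Divisors of 7: 1, 7; μ(7/d) for each: -1, 1.
Σ = − 5^1 + 5^7 = 78120.
N = 78120/7 = 11160.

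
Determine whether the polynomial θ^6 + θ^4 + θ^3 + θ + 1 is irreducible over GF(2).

Yes

Write m(θ) = θ^6 + θ^4 + θ^3 + θ + 1.
Check for roots in GF(2): m(0) = 1; m(1) = 1.
No roots, so no linear factors.
Monic irreducibles of degree 2 over GF(2): θ^2 + θ + 1.
None of them divide m (all give nonzero remainder).
Monic irreducibles of degree 3 over GF(2): θ^3 + θ + 1, θ^3 + θ^2 + 1.
None of them divide m (all give nonzero remainder).
No irreducible factor of degree ≤ 3 exists, so m is irreducible over GF(2).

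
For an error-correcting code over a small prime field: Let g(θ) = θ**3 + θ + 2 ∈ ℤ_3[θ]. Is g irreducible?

No

Check for roots in ℤ_3: g(0) = 2; g(1) = 1; g(2) = 0 → root.
g(2) = 0, so (θ − 2) divides g(θ); g is reducible.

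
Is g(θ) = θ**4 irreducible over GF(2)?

No

Check for roots in GF(2): g(0) = 0 → root; g(1) = 1.
g(0) = 0, so (θ) divides g(θ); g is reducible.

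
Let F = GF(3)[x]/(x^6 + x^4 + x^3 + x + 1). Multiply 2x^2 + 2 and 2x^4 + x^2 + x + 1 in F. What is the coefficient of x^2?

Multiply in GF(3)[x]: (2x^2 + 2)·(2x^4 + x^2 + x + 1) = x^6 + 2x^3 + x^2 + 2x + 2.
Reduce using x^6 ≡ 2x^4 + 2x^3 + 2x + 2 (mod x^6 + x^4 + x^3 + x + 1).
Reduced: 2x^4 + x^3 + x^2 + x + 1.

1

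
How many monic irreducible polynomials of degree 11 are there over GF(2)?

By the necklace-counting formula, N_2(11) = (1/11) Σ_{d|11} μ(11/d)·2^d.
Divisors of 11: 1, 11; μ(11/d) for each: -1, 1.
Σ = − 2^1 + 2^11 = 2046.
N = 2046/11 = 186.

186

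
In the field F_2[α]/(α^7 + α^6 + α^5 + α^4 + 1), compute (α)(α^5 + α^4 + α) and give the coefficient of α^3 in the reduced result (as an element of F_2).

0

Multiply in F_2[α]: (α)·(α^5 + α^4 + α) = α^6 + α^5 + α^2.
Reduced: α^6 + α^5 + α^2.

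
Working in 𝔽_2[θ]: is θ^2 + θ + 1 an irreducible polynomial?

Write P(θ) = θ^2 + θ + 1.
Check for roots in 𝔽_2: P(0) = 1; P(1) = 1.
No roots. A degree-2 polynomial over a field with no linear factor is irreducible.

Yes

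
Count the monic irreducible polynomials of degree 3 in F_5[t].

Gauss's count: N_{5}(3) = (1/3) Σ_{d|3} μ(3/d)·5^d.
Divisors of 3: 1, 3; μ(3/d) for each: -1, 1.
Σ = − 5^1 + 5^3 = 120.
N = 120/3 = 40.

40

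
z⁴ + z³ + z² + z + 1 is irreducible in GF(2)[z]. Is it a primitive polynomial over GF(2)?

Write f(z) = z⁴ + z³ + z² + z + 1.
|GF(2^4)^×| = 2^4 − 1 = 15. Prime factorization: 15 = 3·5.
f is primitive ⇔ z has order 15 in GF(2)[z]/(f), i.e. z^(15/q) ≠ 1 for each prime q | 15.
z^(5) mod f = 1
z^(3) mod f = z³.
Since z^(5) = 1, the order of z divides 5 < 15; not primitive.

No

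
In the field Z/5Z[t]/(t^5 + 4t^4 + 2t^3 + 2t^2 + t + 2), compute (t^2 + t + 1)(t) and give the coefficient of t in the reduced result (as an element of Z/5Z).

Multiply in Z/5Z[t]: (t^2 + t + 1)·(t) = t^3 + t^2 + t.
Reduced: t^3 + t^2 + t.

1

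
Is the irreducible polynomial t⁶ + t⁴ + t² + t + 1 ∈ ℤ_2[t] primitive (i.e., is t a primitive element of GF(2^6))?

No

Write f(t) = t⁶ + t⁴ + t² + t + 1.
|GF(2^6)^×| = 2^6 − 1 = 63. Prime factorization: 63 = 3^2·7.
f is primitive ⇔ t has order 63 in GF(2)[t]/(f), i.e. t^(63/q) ≠ 1 for each prime q | 63.
t^(21) mod f = 1
t^(9) mod f = t⁴ + t² + t.
Since t^(21) = 1, the order of t divides 21 < 63; not primitive.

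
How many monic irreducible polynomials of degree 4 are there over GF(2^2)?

60

Gauss's count: N_{4}(4) = (1/4) Σ_{d|4} μ(4/d)·4^d.
Divisors of 4: 1, 2, 4; μ(4/d) for each: 0, -1, 1.
Σ = − 4^2 + 4^4 = 240.
N = 240/4 = 60.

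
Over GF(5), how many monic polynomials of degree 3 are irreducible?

40

The number of monic irreducibles of degree 3 over GF(5) is (1/3)·Σ_{d∣3} μ(3/d) 5^d.
Divisors of 3: 1, 3; μ(3/d) for each: -1, 1.
Σ = − 5^1 + 5^3 = 120.
N = 120/3 = 40.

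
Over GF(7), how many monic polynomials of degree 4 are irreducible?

x^(7^4) − x is the product of all monic irreducibles of degree dividing 4; Möbius inversion gives N = (1/4) Σ μ(4/d)·7^d.
Divisors of 4: 1, 2, 4; μ(4/d) for each: 0, -1, 1.
Σ = − 7^2 + 7^4 = 2352.
N = 2352/4 = 588.

588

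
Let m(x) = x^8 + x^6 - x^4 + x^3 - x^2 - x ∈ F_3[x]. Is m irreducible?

No

Check for roots in F_3: m(0) = 0 → root; m(1) = 0 → root; m(2) = 0 → root.
m(0) = 0, so (x) divides m(x); m is reducible.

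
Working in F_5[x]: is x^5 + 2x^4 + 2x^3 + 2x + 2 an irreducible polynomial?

Write h(x) = x^5 + 2x^4 + 2x^3 + 2x + 2.
Check for roots in F_5: h(0) = 2; h(1) = 4; h(2) = 1; h(3) = 2; h(4) = 4.
No roots, so no linear factors.
Degree-2 irreducible divisors: test the 10 monic irreducibles of degree 2 over GF(5).
x^2 - 2 divides h: h(x) = (x^2 - 2)·(x^3 + 2x^2 - x - 1).

No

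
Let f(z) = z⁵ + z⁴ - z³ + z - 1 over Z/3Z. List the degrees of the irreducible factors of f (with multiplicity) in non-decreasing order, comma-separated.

2, 3

Roots in Z/3Z: f(0) = 2; f(1) = 1; f(2) = 2.
Complete factorization: f(z) = (z² + 1)·(z³ + z² + z - 1).
Factor degrees with multiplicity: 2 + 3 = 5.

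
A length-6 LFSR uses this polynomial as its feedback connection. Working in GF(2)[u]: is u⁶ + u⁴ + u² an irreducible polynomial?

No

Write g(u) = u⁶ + u⁴ + u².
Check for roots in GF(2): g(0) = 0 → root; g(1) = 1.
g(0) = 0, so (u) divides g(u); g is reducible.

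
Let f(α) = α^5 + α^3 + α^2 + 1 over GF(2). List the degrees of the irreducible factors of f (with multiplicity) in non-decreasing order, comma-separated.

Roots in GF(2): f(0) = 1; f(1) = 0 → root.
Linear factors from roots: (α + 1).
Complete factorization: f(α) = (α + 1)^3·(α^2 + α + 1).
Factor degrees with multiplicity: 1 + 1 + 1 + 2 = 5.

1, 1, 1, 2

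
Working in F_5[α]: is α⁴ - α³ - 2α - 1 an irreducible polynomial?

Write f(α) = α⁴ - α³ - 2α - 1.
Check for roots in F_5: f(0) = 4; f(1) = 2; f(2) = 3; f(3) = 2; f(4) = 3.
No roots, so no linear factors.
Degree-2 irreducible divisors: test the 10 monic irreducibles of degree 2 over GF(5).
None of them divide f (all give nonzero remainder).
No irreducible factor of degree ≤ 2 exists, so f is irreducible over GF(5).

Yes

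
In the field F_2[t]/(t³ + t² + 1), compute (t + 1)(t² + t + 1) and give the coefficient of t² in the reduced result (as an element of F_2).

1

Multiply in F_2[t]: (t + 1)·(t² + t + 1) = t³ + 1.
Reduce using t³ ≡ t² + 1 (mod t³ + t² + 1).
Reduced: t².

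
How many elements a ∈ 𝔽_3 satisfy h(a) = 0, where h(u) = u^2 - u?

Evaluate at each of the 3 elements of 𝔽_3:
h(0) = 0 → root; h(1) = 0 → root; h(2) = 2.
Roots: {0, 1}.

2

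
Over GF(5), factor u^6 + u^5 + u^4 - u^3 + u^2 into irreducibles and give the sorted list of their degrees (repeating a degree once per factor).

Write g(u) = u^6 + u^5 + u^4 - u^3 + u^2.
Roots in GF(5): g(0) = 0 → root; g(1) = 3; g(2) = 3; g(3) = 0 → root; g(4) = 3.
Linear factors from roots: (u), (u + 2).
Complete factorization: g(u) = (u)^2·(u + 2)^2·(u^2 + 2u - 1).
Factor degrees with multiplicity: 1 + 1 + 1 + 1 + 2 = 6.

1, 1, 1, 1, 2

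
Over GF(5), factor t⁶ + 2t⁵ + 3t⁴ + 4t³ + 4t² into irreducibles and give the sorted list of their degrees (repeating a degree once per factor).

Write f(t) = t⁶ + 2t⁵ + 3t⁴ + 4t³ + 4t².
Roots in GF(5): f(0) = 0 → root; f(1) = 4; f(2) = 4; f(3) = 2; f(4) = 2.
Linear factors from roots: (t).
Complete factorization: f(t) = (t)^2·(t⁴ + 2t³ + 3t² + 4t + 4).
Factor degrees with multiplicity: 1 + 1 + 4 = 6.

1, 1, 4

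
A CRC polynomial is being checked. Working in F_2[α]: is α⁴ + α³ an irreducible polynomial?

Write g(α) = α⁴ + α³.
Check for roots in F_2: g(0) = 0 → root; g(1) = 0 → root.
g(0) = 0, so (α) divides g(α); g is reducible.

No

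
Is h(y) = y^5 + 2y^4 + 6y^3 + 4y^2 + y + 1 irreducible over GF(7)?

Yes

Check for roots in GF(7): h(0) = 1; h(1) = 1; h(2) = 5; h(3) = 5; h(4) = 1; h(5) = 2; h(6) = 6.
No roots, so no linear factors.
Degree-2 irreducible divisors: test the 21 monic irreducibles of degree 2 over GF(7).
None of them divide h (all give nonzero remainder).
No irreducible factor of degree ≤ 2 exists, so h is irreducible over GF(7).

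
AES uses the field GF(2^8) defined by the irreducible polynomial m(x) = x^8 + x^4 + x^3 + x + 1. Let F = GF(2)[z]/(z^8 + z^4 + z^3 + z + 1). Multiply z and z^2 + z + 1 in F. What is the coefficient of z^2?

1

Multiply in GF(2)[z]: (z)·(z^2 + z + 1) = z^3 + z^2 + z.
Reduced: z^3 + z^2 + z.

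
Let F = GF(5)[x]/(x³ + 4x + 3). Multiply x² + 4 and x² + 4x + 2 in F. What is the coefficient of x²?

2

Multiply in GF(5)[x]: (x² + 4)·(x² + 4x + 2) = x⁴ + 4x³ + x² + x + 3.
Reduce using x³ ≡ x + 2 (mod x³ + 4x + 3).
Reduced: 2x² + 2x + 1.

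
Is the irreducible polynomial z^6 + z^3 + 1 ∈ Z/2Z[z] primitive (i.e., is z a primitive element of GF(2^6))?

Write f(z) = z^6 + z^3 + 1.
|GF(2^6)^×| = 2^6 − 1 = 63. Prime factorization: 63 = 3^2·7.
f is primitive ⇔ z has order 63 in GF(2)[z]/(f), i.e. z^(63/q) ≠ 1 for each prime q | 63.
z^(21) mod f = z^3.
z^(9) mod f = 1
Since z^(9) = 1, the order of z divides 9 < 63; not primitive.

No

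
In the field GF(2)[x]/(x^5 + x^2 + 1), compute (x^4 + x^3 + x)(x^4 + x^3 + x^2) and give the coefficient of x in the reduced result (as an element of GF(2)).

Multiply in GF(2)[x]: (x^4 + x^3 + x)·(x^4 + x^3 + x^2) = x^8 + x^4 + x^3.
Reduce using x^5 ≡ x^2 + 1 (mod x^5 + x^2 + 1).
Reduced: x^4 + x^2 + 1.

0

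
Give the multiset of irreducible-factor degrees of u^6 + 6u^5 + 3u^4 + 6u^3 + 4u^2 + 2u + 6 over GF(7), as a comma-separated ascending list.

Write h(u) = u^6 + 6u^5 + 3u^4 + 6u^3 + 4u^2 + 2u + 6.
Linear factors from roots: (u + 6), (u + 5), (u + 1).
Complete factorization: h(u) = (u + 1)·(u + 5)·(u + 6)·(u^3 + u^2 + 6u + 3).
Factor degrees with multiplicity: 1 + 1 + 1 + 3 = 6.

1, 1, 1, 3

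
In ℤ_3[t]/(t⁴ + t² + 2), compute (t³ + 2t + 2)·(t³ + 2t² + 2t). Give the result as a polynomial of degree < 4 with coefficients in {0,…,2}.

Multiply in ℤ_3[t]: (t³ + 2t + 2)·(t³ + 2t² + 2t) = t⁶ + 2t⁵ + t⁴ + 2t² + t.
Reduce using t⁴ ≡ 2t² + 1 (mod t⁴ + t² + 2).
Reduced: t³.

t^3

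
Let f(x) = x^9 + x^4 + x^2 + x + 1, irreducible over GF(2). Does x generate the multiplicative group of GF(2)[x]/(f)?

No

|GF(2^9)^×| = 2^9 − 1 = 511. Prime factorization: 511 = 7·73.
f is primitive ⇔ x has order 511 in GF(2)[x]/(f), i.e. x^(511/q) ≠ 1 for each prime q | 511.
x^(73) mod f = 1
x^(7) mod f = x^7.
Since x^(73) = 1, the order of x divides 73 < 511; not primitive.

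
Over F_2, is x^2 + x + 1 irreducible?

Write P(x) = x^2 + x + 1.
Check for roots in F_2: P(0) = 1; P(1) = 1.
No roots. A degree-2 polynomial over a field with no linear factor is irreducible.

Yes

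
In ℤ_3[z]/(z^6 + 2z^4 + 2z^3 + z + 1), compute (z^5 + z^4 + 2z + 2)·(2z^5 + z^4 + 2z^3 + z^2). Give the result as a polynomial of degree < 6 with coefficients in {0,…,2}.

2z^5 + z^4 + 2z^3 + z^2 + 2

Multiply in ℤ_3[z]: (z^5 + z^4 + 2z + 2)·(2z^5 + z^4 + 2z^3 + z^2) = 2z^10 + 2z^6 + 2z^2.
Reduce using z^6 ≡ z^4 + z^3 + 2z + 2 (mod z^6 + 2z^4 + 2z^3 + z + 1).
Reduced: 2z^5 + z^4 + 2z^3 + z^2 + 2.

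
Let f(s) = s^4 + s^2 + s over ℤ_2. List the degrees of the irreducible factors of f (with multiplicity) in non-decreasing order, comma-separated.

Roots in ℤ_2: f(0) = 0 → root; f(1) = 1.
Linear factors from roots: (s).
Complete factorization: f(s) = (s)·(s^3 + s + 1).
Factor degrees with multiplicity: 1 + 3 = 4.

1, 3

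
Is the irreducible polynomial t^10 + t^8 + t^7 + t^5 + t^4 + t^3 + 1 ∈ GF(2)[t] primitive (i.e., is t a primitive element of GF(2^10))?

Write f(t) = t^10 + t^8 + t^7 + t^5 + t^4 + t^3 + 1.
|GF(2^10)^×| = 2^10 − 1 = 1023. Prime factorization: 1023 = 3·11·31.
f is primitive ⇔ t has order 1023 in GF(2)[t]/(f), i.e. t^(1023/q) ≠ 1 for each prime q | 1023.
t^(341) mod f = 1
t^(93) mod f = t^9 + t^7 + t^3 + t^2 + 1.
t^(33) mod f = t^8 + t^6 + t^4 + t^3.
Since t^(341) = 1, the order of t divides 341 < 1023; not primitive.

No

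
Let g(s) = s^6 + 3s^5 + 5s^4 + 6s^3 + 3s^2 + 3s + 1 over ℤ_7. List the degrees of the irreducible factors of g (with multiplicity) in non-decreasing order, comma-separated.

Linear factors from roots: (s + 2).
Complete factorization: g(s) = (s + 2)^2·(s^2 + 2s + 5)·(s^2 + 4s + 6).
Factor degrees with multiplicity: 1 + 1 + 2 + 2 = 6.

1, 1, 2, 2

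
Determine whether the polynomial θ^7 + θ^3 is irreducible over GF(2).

No

Write f(θ) = θ^7 + θ^3.
Check for roots in GF(2): f(0) = 0 → root; f(1) = 0 → root.
f(0) = 0, so (θ) divides f(θ); f is reducible.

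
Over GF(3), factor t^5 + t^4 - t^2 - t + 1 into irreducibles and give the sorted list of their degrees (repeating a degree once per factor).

2, 3

Write h(t) = t^5 + t^4 - t^2 - t + 1.
Roots in GF(3): h(0) = 1; h(1) = 1; h(2) = 1.
Complete factorization: h(t) = (t^2 + 1)·(t^3 + t^2 - t + 1).
Factor degrees with multiplicity: 2 + 3 = 5.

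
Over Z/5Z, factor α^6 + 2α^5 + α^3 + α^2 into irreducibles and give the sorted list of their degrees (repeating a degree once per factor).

Write h(α) = α^6 + 2α^5 + α^3 + α^2.
Roots in Z/5Z: h(0) = 0 → root; h(1) = 0 → root; h(2) = 0 → root; h(3) = 1; h(4) = 4.
Linear factors from roots: (α), (α - 1), (α - 2).
Complete factorization: h(α) = (α - 2)·(α - 1)·(α)^2·(α^2 - 2).
Factor degrees with multiplicity: 1 + 1 + 1 + 1 + 2 = 6.

1, 1, 1, 1, 2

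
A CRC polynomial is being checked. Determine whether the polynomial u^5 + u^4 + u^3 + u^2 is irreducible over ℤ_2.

Write P(u) = u^5 + u^4 + u^3 + u^2.
Check for roots in ℤ_2: P(0) = 0 → root; P(1) = 0 → root.
P(0) = 0, so (u) divides P(u); P is reducible.

No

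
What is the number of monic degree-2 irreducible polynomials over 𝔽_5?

The number of monic irreducibles of degree 2 over GF(5) is (1/2)·Σ_{d∣2} μ(2/d) 5^d.
Divisors of 2: 1, 2; μ(2/d) for each: -1, 1.
Σ = − 5^1 + 5^2 = 20.
N = 20/2 = 10.

10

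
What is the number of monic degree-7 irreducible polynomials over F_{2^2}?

2340

The number of monic irreducibles of degree 7 over GF(4) is (1/7)·Σ_{d∣7} μ(7/d) 4^d.
Divisors of 7: 1, 7; μ(7/d) for each: -1, 1.
Σ = − 4^1 + 4^7 = 16380.
N = 16380/7 = 2340.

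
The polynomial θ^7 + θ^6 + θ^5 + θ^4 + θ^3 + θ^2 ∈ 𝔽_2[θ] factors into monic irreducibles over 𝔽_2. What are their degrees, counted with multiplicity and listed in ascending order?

1, 1, 1, 2, 2

Write g(θ) = θ^7 + θ^6 + θ^5 + θ^4 + θ^3 + θ^2.
Roots in 𝔽_2: g(0) = 0 → root; g(1) = 0 → root.
Linear factors from roots: (θ), (θ + 1).
Complete factorization: g(θ) = (θ + 1)·(θ)^2·(θ^2 + θ + 1)^2.
Factor degrees with multiplicity: 1 + 1 + 1 + 2 + 2 = 7.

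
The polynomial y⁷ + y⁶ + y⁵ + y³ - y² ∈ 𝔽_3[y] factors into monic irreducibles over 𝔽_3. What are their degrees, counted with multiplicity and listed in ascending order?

1, 1, 1, 1, 3

Write f(y) = y⁷ + y⁶ + y⁵ + y³ - y².
Roots in 𝔽_3: f(0) = 0 → root; f(1) = 0 → root; f(2) = 0 → root.
Linear factors from roots: (y), (y - 1), (y + 1).
Complete factorization: f(y) = (y + 1)·(y - 1)·(y)^2·(y³ + y² - y + 1).
Factor degrees with multiplicity: 1 + 1 + 1 + 1 + 3 = 7.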